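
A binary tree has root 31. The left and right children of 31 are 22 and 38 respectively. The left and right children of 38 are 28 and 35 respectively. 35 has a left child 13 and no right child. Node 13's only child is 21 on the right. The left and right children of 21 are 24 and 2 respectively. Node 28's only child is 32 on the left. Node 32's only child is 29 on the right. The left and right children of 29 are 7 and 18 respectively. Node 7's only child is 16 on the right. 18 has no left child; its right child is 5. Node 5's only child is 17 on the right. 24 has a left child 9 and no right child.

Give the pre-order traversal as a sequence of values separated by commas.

Pre-order visits the node, then its left subtree, then its right subtree.
Visit 31.
At 31: go left to 22.
  22 is a leaf — visit 22.
At 31: go right to 38.
  Visit 38.
  At 38: go left to 28.
    Visit 28.
    At 28: go left to 32.
      Visit 32.
      At 32: no left child.
      At 32: go right to 29.
        Visit 29.
        At 29: go left to 7.
          Visit 7.
          At 7: no left child.
          At 7: go right to 16.
            16 is a leaf — visit 16.
        At 29: go right to 18.
          Visit 18.
          At 18: no left child.
          At 18: go right to 5.
            Visit 5.
            At 5: no left child.
            At 5: go right to 17.
              17 is a leaf — visit 17.
    At 28: no right child.
  At 38: go right to 35.
    Visit 35.
    At 35: go left to 13.
      Visit 13.
      At 13: no left child.
      At 13: go right to 21.
        Visit 21.
        At 21: go left to 24.
          Visit 24.
          At 24: go left to 9.
            9 is a leaf — visit 9.
          At 24: no right child.
        At 21: go right to 2.
          2 is a leaf — visit 2.
    At 35: no right child.

31, 22, 38, 28, 32, 29, 7, 16, 18, 5, 17, 35, 13, 21, 24, 9, 2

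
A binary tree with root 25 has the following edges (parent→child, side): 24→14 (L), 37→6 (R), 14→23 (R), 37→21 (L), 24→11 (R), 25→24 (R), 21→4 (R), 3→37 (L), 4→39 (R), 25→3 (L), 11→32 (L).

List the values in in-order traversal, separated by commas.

In-order visits the left subtree, then the node, then the right subtree.
At 25: go left to 3.
  At 3: go left to 37.
    At 37: go left to 21.
      At 21: no left child.
      Visit 21.
      At 21: go right to 4.
        At 4: no left child.
        Visit 4.
        At 4: go right to 39.
          39 is a leaf — visit 39.
    Visit 37.
    At 37: go right to 6.
      6 is a leaf — visit 6.
  Visit 3.
  At 3: no right child.
Visit 25.
At 25: go right to 24.
  At 24: go left to 14.
    At 14: no left child.
    Visit 14.
    At 14: go right to 23.
      23 is a leaf — visit 23.
  Visit 24.
  At 24: go right to 11.
    At 11: go left to 32.
      32 is a leaf — visit 32.
    Visit 11.
    At 11: no right child.

21, 4, 39, 37, 6, 3, 25, 14, 23, 24, 32, 11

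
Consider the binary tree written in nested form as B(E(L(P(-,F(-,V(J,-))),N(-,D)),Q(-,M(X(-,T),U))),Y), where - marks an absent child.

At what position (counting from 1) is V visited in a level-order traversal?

Level-order visits nodes level by level from the root, left to right within each level.
Level 0: B
Level 1: E, Y
Level 2: L, Q
Level 3: P, N, M
Level 4: F, D, X, U
Level 5: V, T
Level 6: J
Full level-order sequence: B, E, Y, L, Q, P, N, M, F, D, X, U, V, T, J.

13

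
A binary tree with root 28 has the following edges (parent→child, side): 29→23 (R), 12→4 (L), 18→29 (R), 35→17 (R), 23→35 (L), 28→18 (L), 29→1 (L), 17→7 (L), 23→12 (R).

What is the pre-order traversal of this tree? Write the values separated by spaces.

28 18 29 1 23 35 17 7 12 4

Pre-order visits the node, then its left subtree, then its right subtree.
Visit 28.
At 28: go left to 18.
  Visit 18.
  At 18: no left child.
  At 18: go right to 29.
    Visit 29.
    At 29: go left to 1.
      1 is a leaf — visit 1.
    At 29: go right to 23.
      Visit 23.
      At 23: go left to 35.
        Visit 35.
        At 35: no left child.
        At 35: go right to 17.
          Visit 17.
          At 17: go left to 7.
            7 is a leaf — visit 7.
          At 17: no right child.
      At 23: go right to 12.
        Visit 12.
        At 12: go left to 4.
          4 is a leaf — visit 4.
        At 12: no right child.
At 28: no right child.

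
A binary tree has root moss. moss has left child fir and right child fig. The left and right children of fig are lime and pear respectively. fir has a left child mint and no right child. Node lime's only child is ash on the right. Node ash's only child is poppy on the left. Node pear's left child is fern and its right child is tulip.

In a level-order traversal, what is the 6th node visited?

Level-order visits nodes level by level from the root, left to right within each level.
Level 0: moss
Level 1: fir, fig
Level 2: mint, lime, pear
Level 3: ash, fern, tulip
Level 4: poppy
Full level-order sequence: moss, fir, fig, mint, lime, pear, ash, fern, tulip, poppy.

pear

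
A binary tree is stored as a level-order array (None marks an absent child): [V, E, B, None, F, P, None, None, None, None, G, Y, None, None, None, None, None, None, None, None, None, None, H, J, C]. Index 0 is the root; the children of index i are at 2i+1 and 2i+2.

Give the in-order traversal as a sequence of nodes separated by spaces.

E F G H V J Y C P B

In-order visits the left subtree, then the node, then the right subtree.
At V: go left to E.
  At E: no left child.
  Visit E.
  At E: go right to F.
    At F: no left child.
    Visit F.
    At F: go right to G.
      At G: no left child.
      Visit G.
      At G: go right to H.
        H is a leaf — visit H.
Visit V.
At V: go right to B.
  At B: go left to P.
    At P: go left to Y.
      At Y: go left to J.
        J is a leaf — visit J.
      Visit Y.
      At Y: go right to C.
        C is a leaf — visit C.
    Visit P.
    At P: no right child.
  Visit B.
  At B: no right child.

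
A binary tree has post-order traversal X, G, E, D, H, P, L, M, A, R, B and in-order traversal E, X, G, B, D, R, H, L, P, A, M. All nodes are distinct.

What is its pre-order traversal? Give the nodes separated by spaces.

B E G X R D A L H P M

The last element of post-order is the root; it splits in-order into left and right subtrees.
Root B: left subtree has 3 nodes {E, X, G}, right has 7 {D, R, H, L, P, A, M}.
  Root E: left subtree has 0 nodes { }, right has 2 {X, G}.
    Root G: left subtree has 1 node {X}, right has 0 { }.
  Root R: left subtree has 1 node {D}, right has 5 {H, L, P, A, M}.
    Root A: left subtree has 3 nodes {H, L, P}, right has 1 {M}.
      Root L: left subtree has 1 node {H}, right has 1 {P}.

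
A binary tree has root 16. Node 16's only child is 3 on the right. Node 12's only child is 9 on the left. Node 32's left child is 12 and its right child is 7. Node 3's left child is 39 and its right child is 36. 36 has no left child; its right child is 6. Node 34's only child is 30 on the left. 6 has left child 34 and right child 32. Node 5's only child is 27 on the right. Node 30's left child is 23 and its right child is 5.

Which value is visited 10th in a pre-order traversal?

Pre-order visits the node, then its left subtree, then its right subtree.
Visit 16.
At 16: no left child.
At 16: go right to 3.
  Visit 3.
  At 3: go left to 39.
    39 is a leaf — visit 39.
  At 3: go right to 36.
    Visit 36.
    At 36: no left child.
    At 36: go right to 6.
      Visit 6.
      At 6: go left to 34.
        Visit 34.
        At 34: go left to 30.
          Visit 30.
          At 30: go left to 23.
            23 is a leaf — visit 23.
          At 30: go right to 5.
            Visit 5.
            At 5: no left child.
            At 5: go right to 27.
              27 is a leaf — visit 27.
        At 34: no right child.
      At 6: go right to 32.
        Visit 32.
        At 32: go left to 12.
          Visit 12.
          At 12: go left to 9.
            9 is a leaf — visit 9.
          At 12: no right child.
        At 32: go right to 7.
          7 is a leaf — visit 7.
Full pre-order sequence: 16, 3, 39, 36, 6, 34, 30, 23, 5, 27, 32, 12, 9, 7.

27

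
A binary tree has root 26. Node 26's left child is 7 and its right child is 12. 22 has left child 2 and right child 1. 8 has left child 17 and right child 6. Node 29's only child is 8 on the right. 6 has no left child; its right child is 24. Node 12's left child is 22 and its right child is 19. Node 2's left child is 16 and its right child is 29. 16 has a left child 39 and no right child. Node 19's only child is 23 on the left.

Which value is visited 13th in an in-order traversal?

12

In-order visits the left subtree, then the node, then the right subtree.
At 26: go left to 7.
  7 is a leaf — visit 7.
Visit 26.
At 26: go right to 12.
  At 12: go left to 22.
    At 22: go left to 2.
      At 2: go left to 16.
        At 16: go left to 39.
          39 is a leaf — visit 39.
        Visit 16.
        At 16: no right child.
      Visit 2.
      At 2: go right to 29.
        At 29: no left child.
        Visit 29.
        At 29: go right to 8.
          At 8: go left to 17.
            17 is a leaf — visit 17.
          Visit 8.
          At 8: go right to 6.
            At 6: no left child.
            Visit 6.
            At 6: go right to 24.
              24 is a leaf — visit 24.
    Visit 22.
    At 22: go right to 1.
      1 is a leaf — visit 1.
  Visit 12.
  At 12: go right to 19.
    At 19: go left to 23.
      23 is a leaf — visit 23.
    Visit 19.
    At 19: no right child.
Full in-order sequence: 7, 26, 39, 16, 2, 29, 17, 8, 6, 24, 22, 1, 12, 23, 19.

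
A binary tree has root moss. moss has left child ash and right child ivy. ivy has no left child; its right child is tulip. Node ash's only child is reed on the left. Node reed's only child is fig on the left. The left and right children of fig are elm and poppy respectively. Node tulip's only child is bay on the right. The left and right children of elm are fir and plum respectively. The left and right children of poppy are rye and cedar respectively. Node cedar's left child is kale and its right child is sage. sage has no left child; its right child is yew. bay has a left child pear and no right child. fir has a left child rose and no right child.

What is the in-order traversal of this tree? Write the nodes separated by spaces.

rose fir elm plum fig rye poppy kale cedar sage yew reed ash moss ivy tulip pear bay

In-order visits the left subtree, then the node, then the right subtree.
At moss: go left to ash.
  At ash: go left to reed.
    At reed: go left to fig.
      At fig: go left to elm.
        At elm: go left to fir.
          At fir: go left to rose.
            rose is a leaf — visit rose.
          Visit fir.
          At fir: no right child.
        Visit elm.
        At elm: go right to plum.
          plum is a leaf — visit plum.
      Visit fig.
      At fig: go right to poppy.
        At poppy: go left to rye.
          rye is a leaf — visit rye.
        Visit poppy.
        At poppy: go right to cedar.
          At cedar: go left to kale.
            kale is a leaf — visit kale.
          Visit cedar.
          At cedar: go right to sage.
            At sage: no left child.
            Visit sage.
            At sage: go right to yew.
              yew is a leaf — visit yew.
    Visit reed.
    At reed: no right child.
  Visit ash.
  At ash: no right child.
Visit moss.
At moss: go right to ivy.
  At ivy: no left child.
  Visit ivy.
  At ivy: go right to tulip.
    At tulip: no left child.
    Visit tulip.
    At tulip: go right to bay.
      At bay: go left to pear.
        pear is a leaf — visit pear.
      Visit bay.
      At bay: no right child.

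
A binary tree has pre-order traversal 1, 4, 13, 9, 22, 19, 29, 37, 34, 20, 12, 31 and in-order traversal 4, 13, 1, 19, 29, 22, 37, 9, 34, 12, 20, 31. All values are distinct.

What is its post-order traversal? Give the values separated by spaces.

The first element of pre-order is the root; it splits in-order into left and right subtrees.
Root 1: left subtree has 2 nodes {4, 13}, right has 9 {19, 29, 22, 37, 9, 34, 12, 20, 31}.
  Root 4: left subtree has 0 nodes { }, right has 1 {13}.
  Root 9: left subtree has 4 nodes {19, 29, 22, 37}, right has 4 {34, 12, 20, 31}.
    Root 22: left subtree has 2 nodes {19, 29}, right has 1 {37}.
      Root 19: left subtree has 0 nodes { }, right has 1 {29}.
    Root 34: left subtree has 0 nodes { }, right has 3 {12, 20, 31}.
      Root 20: left subtree has 1 node {12}, right has 1 {31}.

13 4 29 19 37 22 12 31 20 34 9 1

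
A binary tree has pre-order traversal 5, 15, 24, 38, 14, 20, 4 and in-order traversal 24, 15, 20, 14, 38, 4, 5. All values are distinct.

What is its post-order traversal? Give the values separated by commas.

24, 20, 14, 4, 38, 15, 5

The first element of pre-order is the root; it splits in-order into left and right subtrees.
Root 5: left subtree has 6 nodes {24, 15, 20, 14, 38, 4}, right has 0 { }.
  Root 15: left subtree has 1 node {24}, right has 4 {20, 14, 38, 4}.
    Root 38: left subtree has 2 nodes {20, 14}, right has 1 {4}.
      Root 14: left subtree has 1 node {20}, right has 0 { }.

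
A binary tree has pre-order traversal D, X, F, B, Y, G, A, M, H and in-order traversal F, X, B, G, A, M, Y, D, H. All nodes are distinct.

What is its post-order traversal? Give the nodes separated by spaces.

The first element of pre-order is the root; it splits in-order into left and right subtrees.
Root D: left subtree has 7 nodes {F, X, B, G, A, M, Y}, right has 1 {H}.
  Root X: left subtree has 1 node {F}, right has 5 {B, G, A, M, Y}.
    Root B: left subtree has 0 nodes { }, right has 4 {G, A, M, Y}.
      Root Y: left subtree has 3 nodes {G, A, M}, right has 0 { }.
        Root G: left subtree has 0 nodes { }, right has 2 {A, M}.
          Root A: left subtree has 0 nodes { }, right has 1 {M}.

F M A G Y B X H D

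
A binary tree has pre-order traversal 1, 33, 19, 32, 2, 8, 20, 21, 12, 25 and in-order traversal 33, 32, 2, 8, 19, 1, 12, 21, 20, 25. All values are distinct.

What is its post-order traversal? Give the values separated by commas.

The first element of pre-order is the root; it splits in-order into left and right subtrees.
Root 1: left subtree has 5 nodes {33, 32, 2, 8, 19}, right has 4 {12, 21, 20, 25}.
  Root 33: left subtree has 0 nodes { }, right has 4 {32, 2, 8, 19}.
    Root 19: left subtree has 3 nodes {32, 2, 8}, right has 0 { }.
      Root 32: left subtree has 0 nodes { }, right has 2 {2, 8}.
        Root 2: left subtree has 0 nodes { }, right has 1 {8}.
  Root 20: left subtree has 2 nodes {12, 21}, right has 1 {25}.
    Root 21: left subtree has 1 node {12}, right has 0 { }.

8, 2, 32, 19, 33, 12, 21, 25, 20, 1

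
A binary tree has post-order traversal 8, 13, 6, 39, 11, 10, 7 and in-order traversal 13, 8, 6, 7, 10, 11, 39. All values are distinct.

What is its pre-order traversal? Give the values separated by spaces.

7 6 13 8 10 11 39

The last element of post-order is the root; it splits in-order into left and right subtrees.
Root 7: left subtree has 3 nodes {13, 8, 6}, right has 3 {10, 11, 39}.
  Root 6: left subtree has 2 nodes {13, 8}, right has 0 { }.
    Root 13: left subtree has 0 nodes { }, right has 1 {8}.
  Root 10: left subtree has 0 nodes { }, right has 2 {11, 39}.
    Root 11: left subtree has 0 nodes { }, right has 1 {39}.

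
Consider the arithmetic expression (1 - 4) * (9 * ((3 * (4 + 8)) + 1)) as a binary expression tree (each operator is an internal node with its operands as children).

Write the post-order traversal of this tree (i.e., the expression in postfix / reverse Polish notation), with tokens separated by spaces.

Post-order on an expression tree gives postfix notation: for each operator, emit left operand, right operand, then the operator.

1 4 - 9 3 4 8 + * 1 + * *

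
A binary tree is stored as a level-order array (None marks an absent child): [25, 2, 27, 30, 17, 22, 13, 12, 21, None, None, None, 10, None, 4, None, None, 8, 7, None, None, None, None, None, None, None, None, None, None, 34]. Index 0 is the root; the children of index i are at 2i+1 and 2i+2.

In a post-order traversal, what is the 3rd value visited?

7

Post-order visits the left subtree, then the right subtree, then the node.
At 25: go left to 2.
  At 2: go left to 30.
    At 30: go left to 12.
      12 is a leaf — visit 12.
    At 30: go right to 21.
      At 21: go left to 8.
        8 is a leaf — visit 8.
      At 21: go right to 7.
        7 is a leaf — visit 7.
      Visit 21.
    Visit 30.
  At 2: go right to 17.
    17 is a leaf — visit 17.
  Visit 2.
At 25: go right to 27.
  At 27: go left to 22.
    At 22: no left child.
    At 22: go right to 10.
      10 is a leaf — visit 10.
    Visit 22.
  At 27: go right to 13.
    At 13: no left child.
    At 13: go right to 4.
      At 4: go left to 34.
        34 is a leaf — visit 34.
      At 4: no right child.
      Visit 4.
    Visit 13.
  Visit 27.
Visit 25.
Full post-order sequence: 12, 8, 7, 21, 30, 17, 2, 10, 22, 34, 4, 13, 27, 25.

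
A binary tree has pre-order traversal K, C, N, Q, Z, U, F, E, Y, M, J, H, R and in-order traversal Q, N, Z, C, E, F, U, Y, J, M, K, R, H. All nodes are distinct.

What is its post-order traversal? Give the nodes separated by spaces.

The first element of pre-order is the root; it splits in-order into left and right subtrees.
Root K: left subtree has 10 nodes {Q, N, Z, C, E, F, U, Y, J, M}, right has 2 {R, H}.
  Root C: left subtree has 3 nodes {Q, N, Z}, right has 6 {E, F, U, Y, J, M}.
    Root N: left subtree has 1 node {Q}, right has 1 {Z}.
    Root U: left subtree has 2 nodes {E, F}, right has 3 {Y, J, M}.
      Root F: left subtree has 1 node {E}, right has 0 { }.
      Root Y: left subtree has 0 nodes { }, right has 2 {J, M}.
        Root M: left subtree has 1 node {J}, right has 0 { }.
  Root H: left subtree has 1 node {R}, right has 0 { }.

Q Z N E F J M Y U C R H K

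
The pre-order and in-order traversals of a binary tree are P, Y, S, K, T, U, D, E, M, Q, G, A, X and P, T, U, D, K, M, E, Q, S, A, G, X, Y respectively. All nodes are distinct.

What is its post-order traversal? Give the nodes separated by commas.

The first element of pre-order is the root; it splits in-order into left and right subtrees.
Root P: left subtree has 0 nodes { }, right has 12 {T, U, D, K, M, E, Q, S, A, G, X, Y}.
  Root Y: left subtree has 11 nodes {T, U, D, K, M, E, Q, S, A, G, X}, right has 0 { }.
    Root S: left subtree has 7 nodes {T, U, D, K, M, E, Q}, right has 3 {A, G, X}.
      Root K: left subtree has 3 nodes {T, U, D}, right has 3 {M, E, Q}.
        Root T: left subtree has 0 nodes { }, right has 2 {U, D}.
          Root U: left subtree has 0 nodes { }, right has 1 {D}.
        Root E: left subtree has 1 node {M}, right has 1 {Q}.
      Root G: left subtree has 1 node {A}, right has 1 {X}.

D, U, T, M, Q, E, K, A, X, G, S, Y, P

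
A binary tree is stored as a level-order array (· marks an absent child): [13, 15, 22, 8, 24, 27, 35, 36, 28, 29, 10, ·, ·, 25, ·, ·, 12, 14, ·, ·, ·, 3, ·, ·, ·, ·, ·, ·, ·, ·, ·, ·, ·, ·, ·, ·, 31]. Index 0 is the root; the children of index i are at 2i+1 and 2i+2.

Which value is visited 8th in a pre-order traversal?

31

Pre-order visits the node, then its left subtree, then its right subtree.
Visit 13.
At 13: go left to 15.
  Visit 15.
  At 15: go left to 8.
    Visit 8.
    At 8: go left to 36.
      Visit 36.
      At 36: no left child.
      At 36: go right to 12.
        12 is a leaf — visit 12.
    At 8: go right to 28.
      Visit 28.
      At 28: go left to 14.
        Visit 14.
        At 14: no left child.
        At 14: go right to 31.
          31 is a leaf — visit 31.
      At 28: no right child.
  At 15: go right to 24.
    Visit 24.
    At 24: go left to 29.
      29 is a leaf — visit 29.
    At 24: go right to 10.
      Visit 10.
      At 10: go left to 3.
        3 is a leaf — visit 3.
      At 10: no right child.
At 13: go right to 22.
  Visit 22.
  At 22: go left to 27.
    27 is a leaf — visit 27.
  At 22: go right to 35.
    Visit 35.
    At 35: go left to 25.
      25 is a leaf — visit 25.
    At 35: no right child.
Full pre-order sequence: 13, 15, 8, 36, 12, 28, 14, 31, 24, 29, 10, 3, 22, 27, 35, 25.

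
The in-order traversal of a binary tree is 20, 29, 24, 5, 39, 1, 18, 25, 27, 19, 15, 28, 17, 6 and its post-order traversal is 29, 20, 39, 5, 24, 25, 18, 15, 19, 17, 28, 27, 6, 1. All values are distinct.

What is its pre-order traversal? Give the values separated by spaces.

The last element of post-order is the root; it splits in-order into left and right subtrees.
Root 1: left subtree has 5 nodes {20, 29, 24, 5, 39}, right has 8 {18, 25, 27, 19, 15, 28, 17, 6}.
  Root 24: left subtree has 2 nodes {20, 29}, right has 2 {5, 39}.
    Root 20: left subtree has 0 nodes { }, right has 1 {29}.
    Root 5: left subtree has 0 nodes { }, right has 1 {39}.
  Root 6: left subtree has 7 nodes {18, 25, 27, 19, 15, 28, 17}, right has 0 { }.
    Root 27: left subtree has 2 nodes {18, 25}, right has 4 {19, 15, 28, 17}.
      Root 18: left subtree has 0 nodes { }, right has 1 {25}.
      Root 28: left subtree has 2 nodes {19, 15}, right has 1 {17}.
        Root 19: left subtree has 0 nodes { }, right has 1 {15}.

1 24 20 29 5 39 6 27 18 25 28 19 15 17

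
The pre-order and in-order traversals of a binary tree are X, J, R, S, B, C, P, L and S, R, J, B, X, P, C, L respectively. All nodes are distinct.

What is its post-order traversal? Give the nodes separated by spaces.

S R B J P L C X

The first element of pre-order is the root; it splits in-order into left and right subtrees.
Root X: left subtree has 4 nodes {S, R, J, B}, right has 3 {P, C, L}.
  Root J: left subtree has 2 nodes {S, R}, right has 1 {B}.
    Root R: left subtree has 1 node {S}, right has 0 { }.
  Root C: left subtree has 1 node {P}, right has 1 {L}.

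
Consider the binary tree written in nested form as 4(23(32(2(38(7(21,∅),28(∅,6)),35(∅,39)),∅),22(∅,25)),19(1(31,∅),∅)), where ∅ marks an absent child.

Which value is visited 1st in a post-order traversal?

Post-order visits the left subtree, then the right subtree, then the node.
At 4: go left to 23.
  At 23: go left to 32.
    At 32: go left to 2.
      At 2: go left to 38.
        At 38: go left to 7.
          At 7: go left to 21.
            21 is a leaf — visit 21.
          At 7: no right child.
          Visit 7.
        At 38: go right to 28.
          At 28: no left child.
          At 28: go right to 6.
            6 is a leaf — visit 6.
          Visit 28.
        Visit 38.
      At 2: go right to 35.
        At 35: no left child.
        At 35: go right to 39.
          39 is a leaf — visit 39.
        Visit 35.
      Visit 2.
    At 32: no right child.
    Visit 32.
  At 23: go right to 22.
    At 22: no left child.
    At 22: go right to 25.
      25 is a leaf — visit 25.
    Visit 22.
  Visit 23.
At 4: go right to 19.
  At 19: go left to 1.
    At 1: go left to 31.
      31 is a leaf — visit 31.
    At 1: no right child.
    Visit 1.
  At 19: no right child.
  Visit 19.
Visit 4.
Full post-order sequence: 21, 7, 6, 28, 38, 39, 35, 2, 32, 25, 22, 23, 31, 1, 19, 4.

21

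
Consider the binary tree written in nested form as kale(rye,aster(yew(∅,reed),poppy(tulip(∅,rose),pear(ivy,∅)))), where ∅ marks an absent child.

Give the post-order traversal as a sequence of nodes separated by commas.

Post-order visits the left subtree, then the right subtree, then the node.
At kale: go left to rye.
  rye is a leaf — visit rye.
At kale: go right to aster.
  At aster: go left to yew.
    At yew: no left child.
    At yew: go right to reed.
      reed is a leaf — visit reed.
    Visit yew.
  At aster: go right to poppy.
    At poppy: go left to tulip.
      At tulip: no left child.
      At tulip: go right to rose.
        rose is a leaf — visit rose.
      Visit tulip.
    At poppy: go right to pear.
      At pear: go left to ivy.
        ivy is a leaf — visit ivy.
      At pear: no right child.
      Visit pear.
    Visit poppy.
  Visit aster.
Visit kale.

rye, reed, yew, rose, tulip, ivy, pear, poppy, aster, kale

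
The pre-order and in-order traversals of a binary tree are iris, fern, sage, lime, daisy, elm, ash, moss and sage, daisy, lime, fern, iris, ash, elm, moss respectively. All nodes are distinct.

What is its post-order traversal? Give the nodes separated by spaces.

daisy lime sage fern ash moss elm iris

The first element of pre-order is the root; it splits in-order into left and right subtrees.
Root iris: left subtree has 4 nodes {sage, daisy, lime, fern}, right has 3 {ash, elm, moss}.
  Root fern: left subtree has 3 nodes {sage, daisy, lime}, right has 0 { }.
    Root sage: left subtree has 0 nodes { }, right has 2 {daisy, lime}.
      Root lime: left subtree has 1 node {daisy}, right has 0 { }.
  Root elm: left subtree has 1 node {ash}, right has 1 {moss}.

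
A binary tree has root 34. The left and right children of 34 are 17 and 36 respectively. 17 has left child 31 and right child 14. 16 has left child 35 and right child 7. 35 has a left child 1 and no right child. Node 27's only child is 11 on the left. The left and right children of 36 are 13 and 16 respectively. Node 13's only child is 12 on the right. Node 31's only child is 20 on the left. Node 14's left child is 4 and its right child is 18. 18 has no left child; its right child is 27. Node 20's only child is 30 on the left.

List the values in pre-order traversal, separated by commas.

Pre-order visits the node, then its left subtree, then its right subtree.
Visit 34.
At 34: go left to 17.
  Visit 17.
  At 17: go left to 31.
    Visit 31.
    At 31: go left to 20.
      Visit 20.
      At 20: go left to 30.
        30 is a leaf — visit 30.
      At 20: no right child.
    At 31: no right child.
  At 17: go right to 14.
    Visit 14.
    At 14: go left to 4.
      4 is a leaf — visit 4.
    At 14: go right to 18.
      Visit 18.
      At 18: no left child.
      At 18: go right to 27.
        Visit 27.
        At 27: go left to 11.
          11 is a leaf — visit 11.
        At 27: no right child.
At 34: go right to 36.
  Visit 36.
  At 36: go left to 13.
    Visit 13.
    At 13: no left child.
    At 13: go right to 12.
      12 is a leaf — visit 12.
  At 36: go right to 16.
    Visit 16.
    At 16: go left to 35.
      Visit 35.
      At 35: go left to 1.
        1 is a leaf — visit 1.
      At 35: no right child.
    At 16: go right to 7.
      7 is a leaf — visit 7.

34, 17, 31, 20, 30, 14, 4, 18, 27, 11, 36, 13, 12, 16, 35, 1, 7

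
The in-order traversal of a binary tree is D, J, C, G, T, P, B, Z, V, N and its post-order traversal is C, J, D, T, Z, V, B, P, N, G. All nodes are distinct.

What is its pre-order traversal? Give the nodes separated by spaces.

G D J C N P T B V Z

The last element of post-order is the root; it splits in-order into left and right subtrees.
Root G: left subtree has 3 nodes {D, J, C}, right has 6 {T, P, B, Z, V, N}.
  Root D: left subtree has 0 nodes { }, right has 2 {J, C}.
    Root J: left subtree has 0 nodes { }, right has 1 {C}.
  Root N: left subtree has 5 nodes {T, P, B, Z, V}, right has 0 { }.
    Root P: left subtree has 1 node {T}, right has 3 {B, Z, V}.
      Root B: left subtree has 0 nodes { }, right has 2 {Z, V}.
        Root V: left subtree has 1 node {Z}, right has 0 { }.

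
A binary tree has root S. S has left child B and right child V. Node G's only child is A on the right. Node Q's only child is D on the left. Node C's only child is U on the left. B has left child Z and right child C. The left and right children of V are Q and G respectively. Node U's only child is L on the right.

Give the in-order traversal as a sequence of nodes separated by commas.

Z, B, U, L, C, S, D, Q, V, G, A

In-order visits the left subtree, then the node, then the right subtree.
At S: go left to B.
  At B: go left to Z.
    Z is a leaf — visit Z.
  Visit B.
  At B: go right to C.
    At C: go left to U.
      At U: no left child.
      Visit U.
      At U: go right to L.
        L is a leaf — visit L.
    Visit C.
    At C: no right child.
Visit S.
At S: go right to V.
  At V: go left to Q.
    At Q: go left to D.
      D is a leaf — visit D.
    Visit Q.
    At Q: no right child.
  Visit V.
  At V: go right to G.
    At G: no left child.
    Visit G.
    At G: go right to A.
      A is a leaf — visit A.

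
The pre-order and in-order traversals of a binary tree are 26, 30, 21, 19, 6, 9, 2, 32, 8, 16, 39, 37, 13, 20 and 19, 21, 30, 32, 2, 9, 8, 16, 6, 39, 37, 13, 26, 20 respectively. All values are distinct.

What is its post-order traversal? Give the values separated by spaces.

The first element of pre-order is the root; it splits in-order into left and right subtrees.
Root 26: left subtree has 12 nodes {19, 21, 30, 32, 2, 9, 8, 16, 6, 39, 37, 13}, right has 1 {20}.
  Root 30: left subtree has 2 nodes {19, 21}, right has 9 {32, 2, 9, 8, 16, 6, 39, 37, 13}.
    Root 21: left subtree has 1 node {19}, right has 0 { }.
    Root 6: left subtree has 5 nodes {32, 2, 9, 8, 16}, right has 3 {39, 37, 13}.
      Root 9: left subtree has 2 nodes {32, 2}, right has 2 {8, 16}.
        Root 2: left subtree has 1 node {32}, right has 0 { }.
        Root 8: left subtree has 0 nodes { }, right has 1 {16}.
      Root 39: left subtree has 0 nodes { }, right has 2 {37, 13}.
        Root 37: left subtree has 0 nodes { }, right has 1 {13}.

19 21 32 2 16 8 9 13 37 39 6 30 20 26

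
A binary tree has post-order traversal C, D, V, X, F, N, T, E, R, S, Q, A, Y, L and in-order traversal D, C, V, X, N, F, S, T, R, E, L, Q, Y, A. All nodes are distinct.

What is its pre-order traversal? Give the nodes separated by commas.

L, S, N, X, V, D, C, F, R, T, E, Y, Q, A

The last element of post-order is the root; it splits in-order into left and right subtrees.
Root L: left subtree has 10 nodes {D, C, V, X, N, F, S, T, R, E}, right has 3 {Q, Y, A}.
  Root S: left subtree has 6 nodes {D, C, V, X, N, F}, right has 3 {T, R, E}.
    Root N: left subtree has 4 nodes {D, C, V, X}, right has 1 {F}.
      Root X: left subtree has 3 nodes {D, C, V}, right has 0 { }.
        Root V: left subtree has 2 nodes {D, C}, right has 0 { }.
          Root D: left subtree has 0 nodes { }, right has 1 {C}.
    Root R: left subtree has 1 node {T}, right has 1 {E}.
  Root Y: left subtree has 1 node {Q}, right has 1 {A}.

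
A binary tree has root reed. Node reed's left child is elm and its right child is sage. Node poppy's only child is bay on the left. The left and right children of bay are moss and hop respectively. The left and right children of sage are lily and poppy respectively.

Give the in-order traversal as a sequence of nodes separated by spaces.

In-order visits the left subtree, then the node, then the right subtree.
At reed: go left to elm.
  elm is a leaf — visit elm.
Visit reed.
At reed: go right to sage.
  At sage: go left to lily.
    lily is a leaf — visit lily.
  Visit sage.
  At sage: go right to poppy.
    At poppy: go left to bay.
      At bay: go left to moss.
        moss is a leaf — visit moss.
      Visit bay.
      At bay: go right to hop.
        hop is a leaf — visit hop.
    Visit poppy.
    At poppy: no right child.

elm reed lily sage moss bay hop poppy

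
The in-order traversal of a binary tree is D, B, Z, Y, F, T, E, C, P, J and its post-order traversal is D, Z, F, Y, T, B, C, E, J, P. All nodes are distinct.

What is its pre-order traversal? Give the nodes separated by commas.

The last element of post-order is the root; it splits in-order into left and right subtrees.
Root P: left subtree has 8 nodes {D, B, Z, Y, F, T, E, C}, right has 1 {J}.
  Root E: left subtree has 6 nodes {D, B, Z, Y, F, T}, right has 1 {C}.
    Root B: left subtree has 1 node {D}, right has 4 {Z, Y, F, T}.
      Root T: left subtree has 3 nodes {Z, Y, F}, right has 0 { }.
        Root Y: left subtree has 1 node {Z}, right has 1 {F}.

P, E, B, D, T, Y, Z, F, C, J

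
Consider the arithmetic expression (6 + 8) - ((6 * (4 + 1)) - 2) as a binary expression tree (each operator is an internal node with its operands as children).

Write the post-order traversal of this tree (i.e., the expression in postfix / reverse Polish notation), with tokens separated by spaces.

6 8 + 6 4 1 + * 2 - -

Post-order on an expression tree gives postfix notation: for each operator, emit left operand, right operand, then the operator.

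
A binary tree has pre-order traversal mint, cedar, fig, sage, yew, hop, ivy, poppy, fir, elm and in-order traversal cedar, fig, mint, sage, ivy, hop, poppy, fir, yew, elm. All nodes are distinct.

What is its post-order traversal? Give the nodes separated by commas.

fig, cedar, ivy, fir, poppy, hop, elm, yew, sage, mint

The first element of pre-order is the root; it splits in-order into left and right subtrees.
Root mint: left subtree has 2 nodes {cedar, fig}, right has 7 {sage, ivy, hop, poppy, fir, yew, elm}.
  Root cedar: left subtree has 0 nodes { }, right has 1 {fig}.
  Root sage: left subtree has 0 nodes { }, right has 6 {ivy, hop, poppy, fir, yew, elm}.
    Root yew: left subtree has 4 nodes {ivy, hop, poppy, fir}, right has 1 {elm}.
      Root hop: left subtree has 1 node {ivy}, right has 2 {poppy, fir}.
        Root poppy: left subtree has 0 nodes { }, right has 1 {fir}.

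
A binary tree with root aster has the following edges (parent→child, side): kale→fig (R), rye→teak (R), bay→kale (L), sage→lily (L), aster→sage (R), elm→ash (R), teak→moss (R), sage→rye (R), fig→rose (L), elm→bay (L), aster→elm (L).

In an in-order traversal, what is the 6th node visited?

In-order visits the left subtree, then the node, then the right subtree.
At aster: go left to elm.
  At elm: go left to bay.
    At bay: go left to kale.
      At kale: no left child.
      Visit kale.
      At kale: go right to fig.
        At fig: go left to rose.
          rose is a leaf — visit rose.
        Visit fig.
        At fig: no right child.
    Visit bay.
    At bay: no right child.
  Visit elm.
  At elm: go right to ash.
    ash is a leaf — visit ash.
Visit aster.
At aster: go right to sage.
  At sage: go left to lily.
    lily is a leaf — visit lily.
  Visit sage.
  At sage: go right to rye.
    At rye: no left child.
    Visit rye.
    At rye: go right to teak.
      At teak: no left child.
      Visit teak.
      At teak: go right to moss.
        moss is a leaf — visit moss.
Full in-order sequence: kale, rose, fig, bay, elm, ash, aster, lily, sage, rye, teak, moss.

ash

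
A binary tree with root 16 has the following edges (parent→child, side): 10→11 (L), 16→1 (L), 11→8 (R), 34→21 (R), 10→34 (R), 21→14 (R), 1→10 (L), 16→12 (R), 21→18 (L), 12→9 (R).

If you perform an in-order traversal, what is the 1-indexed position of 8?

2

In-order visits the left subtree, then the node, then the right subtree.
At 16: go left to 1.
  At 1: go left to 10.
    At 10: go left to 11.
      At 11: no left child.
      Visit 11.
      At 11: go right to 8.
        8 is a leaf — visit 8.
    Visit 10.
    At 10: go right to 34.
      At 34: no left child.
      Visit 34.
      At 34: go right to 21.
        At 21: go left to 18.
          18 is a leaf — visit 18.
        Visit 21.
        At 21: go right to 14.
          14 is a leaf — visit 14.
  Visit 1.
  At 1: no right child.
Visit 16.
At 16: go right to 12.
  At 12: no left child.
  Visit 12.
  At 12: go right to 9.
    9 is a leaf — visit 9.
Full in-order sequence: 11, 8, 10, 34, 18, 21, 14, 1, 16, 12, 9.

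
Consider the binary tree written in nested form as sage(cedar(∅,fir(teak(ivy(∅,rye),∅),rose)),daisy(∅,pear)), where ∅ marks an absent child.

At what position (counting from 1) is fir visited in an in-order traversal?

5

In-order visits the left subtree, then the node, then the right subtree.
At sage: go left to cedar.
  At cedar: no left child.
  Visit cedar.
  At cedar: go right to fir.
    At fir: go left to teak.
      At teak: go left to ivy.
        At ivy: no left child.
        Visit ivy.
        At ivy: go right to rye.
          rye is a leaf — visit rye.
      Visit teak.
      At teak: no right child.
    Visit fir.
    At fir: go right to rose.
      rose is a leaf — visit rose.
Visit sage.
At sage: go right to daisy.
  At daisy: no left child.
  Visit daisy.
  At daisy: go right to pear.
    pear is a leaf — visit pear.
Full in-order sequence: cedar, ivy, rye, teak, fir, rose, sage, daisy, pear.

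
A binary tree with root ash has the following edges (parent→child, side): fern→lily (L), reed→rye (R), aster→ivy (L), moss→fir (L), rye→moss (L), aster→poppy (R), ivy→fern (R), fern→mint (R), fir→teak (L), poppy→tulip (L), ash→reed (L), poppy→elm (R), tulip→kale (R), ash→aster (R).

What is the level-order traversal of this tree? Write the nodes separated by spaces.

Level-order visits nodes level by level from the root, left to right within each level.
Level 0: ash
Level 1: reed, aster
Level 2: rye, ivy, poppy
Level 3: moss, fern, tulip, elm
Level 4: fir, lily, mint, kale
Level 5: teak

ash reed aster rye ivy poppy moss fern tulip elm fir lily mint kale teak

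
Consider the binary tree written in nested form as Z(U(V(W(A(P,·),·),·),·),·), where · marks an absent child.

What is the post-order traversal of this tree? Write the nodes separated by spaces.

P A W V U Z

Post-order visits the left subtree, then the right subtree, then the node.
At Z: go left to U.
  At U: go left to V.
    At V: go left to W.
      At W: go left to A.
        At A: go left to P.
          P is a leaf — visit P.
        At A: no right child.
        Visit A.
      At W: no right child.
      Visit W.
    At V: no right child.
    Visit V.
  At U: no right child.
  Visit U.
At Z: no right child.
Visit Z.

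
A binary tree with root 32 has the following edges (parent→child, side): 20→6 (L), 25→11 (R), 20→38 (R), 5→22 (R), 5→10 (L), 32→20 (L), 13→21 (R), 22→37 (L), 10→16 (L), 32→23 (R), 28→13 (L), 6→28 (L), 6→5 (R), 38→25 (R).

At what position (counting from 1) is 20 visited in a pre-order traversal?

2

Pre-order visits the node, then its left subtree, then its right subtree.
Visit 32.
At 32: go left to 20.
  Visit 20.
  At 20: go left to 6.
    Visit 6.
    At 6: go left to 28.
      Visit 28.
      At 28: go left to 13.
        Visit 13.
        At 13: no left child.
        At 13: go right to 21.
          21 is a leaf — visit 21.
      At 28: no right child.
    At 6: go right to 5.
      Visit 5.
      At 5: go left to 10.
        Visit 10.
        At 10: go left to 16.
          16 is a leaf — visit 16.
        At 10: no right child.
      At 5: go right to 22.
        Visit 22.
        At 22: go left to 37.
          37 is a leaf — visit 37.
        At 22: no right child.
  At 20: go right to 38.
    Visit 38.
    At 38: no left child.
    At 38: go right to 25.
      Visit 25.
      At 25: no left child.
      At 25: go right to 11.
        11 is a leaf — visit 11.
At 32: go right to 23.
  23 is a leaf — visit 23.
Full pre-order sequence: 32, 20, 6, 28, 13, 21, 5, 10, 16, 22, 37, 38, 25, 11, 23.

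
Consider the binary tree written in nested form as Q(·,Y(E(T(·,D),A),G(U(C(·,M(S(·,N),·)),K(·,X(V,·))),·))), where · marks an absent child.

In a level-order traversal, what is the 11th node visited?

M

Level-order visits nodes level by level from the root, left to right within each level.
Level 0: Q
Level 1: Y
Level 2: E, G
Level 3: T, A, U
Level 4: D, C, K
Level 5: M, X
Level 6: S, V
Level 7: N
Full level-order sequence: Q, Y, E, G, T, A, U, D, C, K, M, X, S, V, N.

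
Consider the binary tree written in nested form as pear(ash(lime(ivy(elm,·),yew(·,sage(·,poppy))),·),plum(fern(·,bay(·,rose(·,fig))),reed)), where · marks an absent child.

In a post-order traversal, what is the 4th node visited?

Post-order visits the left subtree, then the right subtree, then the node.
At pear: go left to ash.
  At ash: go left to lime.
    At lime: go left to ivy.
      At ivy: go left to elm.
        elm is a leaf — visit elm.
      At ivy: no right child.
      Visit ivy.
    At lime: go right to yew.
      At yew: no left child.
      At yew: go right to sage.
        At sage: no left child.
        At sage: go right to poppy.
          poppy is a leaf — visit poppy.
        Visit sage.
      Visit yew.
    Visit lime.
  At ash: no right child.
  Visit ash.
At pear: go right to plum.
  At plum: go left to fern.
    At fern: no left child.
    At fern: go right to bay.
      At bay: no left child.
      At bay: go right to rose.
        At rose: no left child.
        At rose: go right to fig.
          fig is a leaf — visit fig.
        Visit rose.
      Visit bay.
    Visit fern.
  At plum: go right to reed.
    reed is a leaf — visit reed.
  Visit plum.
Visit pear.
Full post-order sequence: elm, ivy, poppy, sage, yew, lime, ash, fig, rose, bay, fern, reed, plum, pear.

sage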